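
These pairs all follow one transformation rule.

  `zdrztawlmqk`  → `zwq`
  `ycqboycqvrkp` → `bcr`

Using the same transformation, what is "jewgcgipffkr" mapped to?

Rule — delete the first 3 characters, then keep one character in every 3, starting at position 1 (positions 1st, 4th, 7th, ...).
On "jewgcgipffkr": the first step gives "gcgipffkr", and the second then gives "gif".

gif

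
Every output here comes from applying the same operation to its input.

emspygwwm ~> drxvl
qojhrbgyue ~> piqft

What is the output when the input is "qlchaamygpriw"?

Rule — shift every letter 1 place backward in the alphabet (wrapping around), then keep every other character starting from the first (positions 1st, 3rd, 5th, ...).
"qlchaamygpriw" → "pkbgzzlxfoqhv" → "pbzlfqv".

pbzlfqv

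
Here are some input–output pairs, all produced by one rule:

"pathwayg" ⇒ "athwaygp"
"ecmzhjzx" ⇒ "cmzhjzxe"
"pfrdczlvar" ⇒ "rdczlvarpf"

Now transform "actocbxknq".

tocbxknqac

The rule is to swap the front and back halves of the string, then move the last 3 characters to the front (rotate right by 3).
On "actocbxknq": the first step gives "bxknqactoc", and the second then gives "tocbxknqac".
(Check on "ecmzhjzx": → "hjzxecmz" → "cmzhjzxe" ✓)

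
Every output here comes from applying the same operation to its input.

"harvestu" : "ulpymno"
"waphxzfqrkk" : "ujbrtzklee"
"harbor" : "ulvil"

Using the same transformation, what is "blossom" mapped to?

fimmig

In each case the input is transformed by: shift every letter 6 places backward in the alphabet (wrapping around), then delete the first character.
Starting from "blossom": after the first operation, "vfimmig"; after the second, "fimmig".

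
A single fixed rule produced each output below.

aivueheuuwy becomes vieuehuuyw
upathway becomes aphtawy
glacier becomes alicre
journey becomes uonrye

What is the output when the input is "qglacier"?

What's happening: delete the first character, then swap each adjacent pair of characters (1↔2, 3↔4, ...).
Doing the same to "qglacier": "lgcaeir".

lgcaeir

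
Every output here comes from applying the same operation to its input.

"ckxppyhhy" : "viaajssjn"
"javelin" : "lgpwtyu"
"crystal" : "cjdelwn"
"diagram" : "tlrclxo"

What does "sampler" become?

The rule is to shift every letter 11 places forward in the alphabet (wrapping around), then move the first character to the end.
Working it through for "sampler": intermediate "dlxawpc", final "lxawpcd".

lxawpcd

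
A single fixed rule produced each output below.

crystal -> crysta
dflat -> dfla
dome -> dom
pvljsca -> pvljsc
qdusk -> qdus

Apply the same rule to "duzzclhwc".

duzzclhw

In each case the input is transformed by: delete the last character.
For "duzzclhwc" the result is "duzzclhw".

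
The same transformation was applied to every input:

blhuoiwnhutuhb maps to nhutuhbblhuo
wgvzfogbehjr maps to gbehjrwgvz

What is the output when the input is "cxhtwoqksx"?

oqksxcxh

Rule — swap the front and back halves of the string, then delete the last 2 characters.
Applying both steps to "cxhtwoqksx": "oqksxcxhtw", then "oqksxcxh".
(Check on "blhuoiwnhutuhb": → "nhutuhbblhuoiw" → "nhutuhbblhuo" ✓)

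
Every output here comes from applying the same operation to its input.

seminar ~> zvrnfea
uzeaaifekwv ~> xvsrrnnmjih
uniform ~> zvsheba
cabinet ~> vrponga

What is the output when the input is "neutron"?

rhgebaa

The pattern: shift every letter 13 places forward in the alphabet (wrapping around) — i.e. ROT13, then sort the characters into reverse alphabetical order.
So "neutron" becomes "rhgebaa".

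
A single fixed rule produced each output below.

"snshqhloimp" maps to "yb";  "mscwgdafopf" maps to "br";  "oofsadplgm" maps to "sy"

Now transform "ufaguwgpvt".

hf

In each case the input is transformed by: shift every letter 12 places forward in the alphabet (wrapping around), then keep only the last 2 characters.
Starting from "ufaguwgpvt": after the first operation, "grmsgisbhf"; after the second, "hf".
(Check on "snshqhloimp": → "ezetctxauyb" → "yb" ✓)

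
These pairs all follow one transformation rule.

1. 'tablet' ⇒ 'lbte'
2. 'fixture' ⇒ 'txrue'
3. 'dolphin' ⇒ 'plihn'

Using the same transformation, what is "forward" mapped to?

The pattern: delete the first 2 characters, then swap each adjacent pair of characters (1↔2, 3↔4, ...).
So "forward" becomes "wrrad".

wrrad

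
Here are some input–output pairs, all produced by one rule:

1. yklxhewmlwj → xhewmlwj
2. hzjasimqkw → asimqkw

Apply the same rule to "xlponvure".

Rule — delete the first 3 characters.
Doing the same to "xlponvure": "onvure".

onvure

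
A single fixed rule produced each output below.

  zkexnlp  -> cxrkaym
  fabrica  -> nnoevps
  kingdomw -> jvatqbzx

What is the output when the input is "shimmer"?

Each output is the input with this applied: shift every letter 13 places forward in the alphabet (wrapping around) — i.e. ROT13, then swap the first and last characters.
Starting from "shimmer": after the first operation, "fuvzzre"; after the second, "euvzzrf".
(Check on "zkexnlp": → "mxrkayc" → "cxrkaym" ✓)

euvzzrf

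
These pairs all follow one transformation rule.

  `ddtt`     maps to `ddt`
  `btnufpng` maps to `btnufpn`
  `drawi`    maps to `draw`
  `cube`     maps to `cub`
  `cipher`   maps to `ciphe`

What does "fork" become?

Each output is the input with this applied: delete the last character.
Applying that to "fork" gives "for".

for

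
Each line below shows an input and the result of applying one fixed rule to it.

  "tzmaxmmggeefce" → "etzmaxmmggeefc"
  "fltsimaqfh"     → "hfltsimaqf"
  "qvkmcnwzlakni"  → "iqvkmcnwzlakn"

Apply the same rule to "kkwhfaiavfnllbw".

The pattern: move the last character to the front.
Applying that to "kkwhfaiavfnllbw" gives "wkkwhfaiavfnllb".

wkkwhfaiavfnllb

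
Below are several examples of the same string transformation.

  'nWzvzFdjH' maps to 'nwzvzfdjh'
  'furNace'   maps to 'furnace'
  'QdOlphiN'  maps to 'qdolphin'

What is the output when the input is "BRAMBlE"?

Each output is the input with this applied: convert every letter to lowercase.
For "BRAMBlE" the result is "bramble".

bramble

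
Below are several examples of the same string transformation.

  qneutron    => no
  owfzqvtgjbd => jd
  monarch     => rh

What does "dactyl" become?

In each case the input is transformed by: swap each adjacent pair of characters (1↔2, 3↔4, ...), then keep only the last 2 characters.
Working it through for "dactyl": intermediate "adtcly", final "ly".

ly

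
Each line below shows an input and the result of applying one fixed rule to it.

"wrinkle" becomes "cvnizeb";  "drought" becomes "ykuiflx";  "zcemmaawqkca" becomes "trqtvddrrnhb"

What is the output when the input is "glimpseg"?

vxxczdgj

In each case the input is transformed by: move the last 2 characters to the front (rotate right by 2), then shift every letter 9 places backward in the alphabet (wrapping around).
For "glimpseg", step one produces "egglimps"; step two turns that into "vxxczdgj".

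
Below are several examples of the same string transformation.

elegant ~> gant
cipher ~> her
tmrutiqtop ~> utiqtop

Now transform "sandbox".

The transformation: delete the first 3 characters.
Applying that to "sandbox" gives "dbox".

dbox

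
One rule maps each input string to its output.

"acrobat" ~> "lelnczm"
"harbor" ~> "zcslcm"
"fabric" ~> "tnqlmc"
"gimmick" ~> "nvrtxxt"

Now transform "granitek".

Rule — shift every letter 11 places forward in the alphabet (wrapping around), then move the last 2 characters to the front (rotate right by 2).
On "granitek": the first step gives "rclytepv", and the second then gives "pvrclyte".
(Check on "harbor": → "slcmzc" → "zcslcm" ✓)

pvrclyte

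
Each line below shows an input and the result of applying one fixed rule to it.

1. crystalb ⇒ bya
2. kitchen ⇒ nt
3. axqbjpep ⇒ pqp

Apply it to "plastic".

In each case the input is transformed by: move the last 2 characters to the front (rotate right by 2), then keep one character in every 3, starting at position 2 (positions 2nd, 5th, 8th, ...).
So "plastic" becomes "ca".

ca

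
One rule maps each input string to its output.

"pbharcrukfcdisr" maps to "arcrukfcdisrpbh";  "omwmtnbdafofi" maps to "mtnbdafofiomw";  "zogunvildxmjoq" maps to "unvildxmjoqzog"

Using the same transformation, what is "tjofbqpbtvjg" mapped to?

fbqpbtvjgtjo

In each case the input is transformed by: move the first 3 characters to the end (rotate left by 3).
For "tjofbqpbtvjg" the result is "fbqpbtvjgtjo".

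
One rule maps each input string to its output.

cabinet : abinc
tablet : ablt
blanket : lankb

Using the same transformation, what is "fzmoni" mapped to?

Rule — delete the last 2 characters, then move the first character to the end.
On "fzmoni": the first step gives "fzmo", and the second then gives "zmof".
(Check on "cabinet": → "cabin" → "abinc" ✓)

zmof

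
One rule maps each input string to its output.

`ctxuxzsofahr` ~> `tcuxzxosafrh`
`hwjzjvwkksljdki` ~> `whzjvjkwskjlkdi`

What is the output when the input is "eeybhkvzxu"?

The pattern: swap each adjacent pair of characters (1↔2, 3↔4, ...).
So "eeybhkvzxu" becomes "eebykhzvux".

eebykhzvux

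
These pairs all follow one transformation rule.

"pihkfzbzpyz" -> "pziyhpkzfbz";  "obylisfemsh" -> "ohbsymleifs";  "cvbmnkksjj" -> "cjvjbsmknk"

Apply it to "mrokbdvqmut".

Looking at the pairs, the operation is to take characters alternately from the front and the back (1st, last, 2nd, 2nd-last, ...).
On "mrokbdvqmut" that produces "mtruomkqbvd".

mtruomkqbvd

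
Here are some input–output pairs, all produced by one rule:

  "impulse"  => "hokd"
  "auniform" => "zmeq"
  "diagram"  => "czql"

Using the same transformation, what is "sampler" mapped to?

Looking at the pairs, the operation is to shift every letter 1 place backward in the alphabet (wrapping around), then keep every other character starting from the first (positions 1st, 3rd, 5th, ...).
Applying both steps to "sampler": "rzlokdq", then "rlkq".

rlkq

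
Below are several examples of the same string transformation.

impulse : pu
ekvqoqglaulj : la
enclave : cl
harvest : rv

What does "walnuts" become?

ln

The rule is to move the last 3 characters to the front (rotate right by 3), then keep only the last 2 characters.
For "walnuts" the result is "ln".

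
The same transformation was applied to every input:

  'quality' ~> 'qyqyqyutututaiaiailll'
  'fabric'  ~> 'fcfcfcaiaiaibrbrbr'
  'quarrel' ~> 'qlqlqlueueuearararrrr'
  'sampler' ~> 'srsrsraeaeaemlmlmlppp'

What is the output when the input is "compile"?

cececeolololmimimippp

The pattern: repeat every character 3 times, then take characters alternately from the front and the back (1st, last, 2nd, 2nd-last, ...).
Working it through for "compile": intermediate "cccooommmpppiiillleee", final "cececeolololmimimippp".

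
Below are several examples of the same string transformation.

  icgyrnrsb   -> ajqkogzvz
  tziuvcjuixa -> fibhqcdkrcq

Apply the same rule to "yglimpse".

amgotqux

The transformation: shift every letter 8 places forward in the alphabet (wrapping around), then move the last 2 characters to the front (rotate right by 2).
For "yglimpse", step one produces "gotquxam"; step two turns that into "amgotqux".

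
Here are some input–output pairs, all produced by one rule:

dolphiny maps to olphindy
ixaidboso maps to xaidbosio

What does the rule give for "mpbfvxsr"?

pbfvxsmr

The pattern: swap the first and last characters, then move the first character to the end.
Starting from "mpbfvxsr": after the first operation, "rpbfvxsm"; after the second, "pbfvxsmr".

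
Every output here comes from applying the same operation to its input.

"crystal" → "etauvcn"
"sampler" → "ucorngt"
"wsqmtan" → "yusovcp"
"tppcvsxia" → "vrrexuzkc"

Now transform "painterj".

In each case the input is transformed by: shift every letter 2 places forward in the alphabet (wrapping around).
For "painterj" the result is "rckpvgtl".

rckpvgtl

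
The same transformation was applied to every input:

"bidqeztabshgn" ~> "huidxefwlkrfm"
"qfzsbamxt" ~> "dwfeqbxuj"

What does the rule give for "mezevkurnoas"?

dizoyvrsewqi

The rule is to shift every letter 4 places forward in the alphabet (wrapping around), then move the first 2 characters to the end (rotate left by 2).
For "mezevkurnoas", step one produces "qidizoyvrsew"; step two turns that into "dizoyvrsewqi".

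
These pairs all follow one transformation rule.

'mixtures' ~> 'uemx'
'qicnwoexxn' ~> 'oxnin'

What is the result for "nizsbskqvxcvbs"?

qxvsiss

The rule is to swap the front and back halves of the string, then keep every other character starting from the first (positions 1st, 3rd, 5th, ...).
Working it through for "nizsbskqvxcvbs": intermediate "qvxcvbsnizsbsk", final "qxvsiss".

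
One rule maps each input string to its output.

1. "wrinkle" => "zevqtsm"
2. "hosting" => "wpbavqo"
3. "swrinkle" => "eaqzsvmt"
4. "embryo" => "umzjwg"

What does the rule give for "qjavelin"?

Each output is the input with this applied: swap each adjacent pair of characters (1↔2, 3↔4, ...), then shift every letter 8 places forward in the alphabet (wrapping around).
"qjavelin" → "ryditmvq".

ryditmvq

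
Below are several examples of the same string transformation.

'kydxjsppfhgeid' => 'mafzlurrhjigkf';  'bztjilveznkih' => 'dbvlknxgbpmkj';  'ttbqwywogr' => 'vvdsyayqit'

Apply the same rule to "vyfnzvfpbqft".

xahpbxhrdshv

Rule — shift every letter 2 places forward in the alphabet (wrapping around).
"vyfnzvfpbqft" → "xahpbxhrdshv".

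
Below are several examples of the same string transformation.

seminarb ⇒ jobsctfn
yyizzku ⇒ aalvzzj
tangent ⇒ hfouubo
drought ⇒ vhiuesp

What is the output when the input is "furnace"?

In each case the input is transformed by: move the first 3 characters to the end (rotate left by 3), then shift every letter 1 place forward in the alphabet (wrapping around).
"furnace" → "obdfgvs".

obdfgvs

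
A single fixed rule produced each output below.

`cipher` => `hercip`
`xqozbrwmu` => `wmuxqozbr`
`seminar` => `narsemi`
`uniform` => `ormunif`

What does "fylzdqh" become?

Looking at the pairs, the operation is to move the last 3 characters to the front (rotate right by 3).
For "fylzdqh" the result is "dqhfylz".

dqhfylz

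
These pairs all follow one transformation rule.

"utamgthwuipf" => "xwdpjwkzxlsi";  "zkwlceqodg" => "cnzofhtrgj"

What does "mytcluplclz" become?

What's happening: shift every letter 3 places forward in the alphabet (wrapping around).
"mytcluplclz" → "pbwfoxsofoc".

pbwfoxsofoc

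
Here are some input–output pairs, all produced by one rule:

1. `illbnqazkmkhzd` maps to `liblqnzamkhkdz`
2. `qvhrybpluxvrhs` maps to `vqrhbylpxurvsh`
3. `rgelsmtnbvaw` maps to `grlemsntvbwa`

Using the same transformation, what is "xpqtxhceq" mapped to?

pxtqhxecq

What's happening: swap each adjacent pair of characters (1↔2, 3↔4, ...).
"xpqtxhceq" → "pxtqhxecq".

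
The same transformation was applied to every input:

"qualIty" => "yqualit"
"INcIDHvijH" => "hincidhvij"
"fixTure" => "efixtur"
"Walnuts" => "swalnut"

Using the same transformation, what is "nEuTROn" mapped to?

nneutro

Each output is the input with this applied: move the last character to the front, then convert every letter to lowercase.
For "nEuTROn", step one produces "nnEuTRO"; step two turns that into "nneutro".
(Check on "qualIty": → "yqualIt" → "yqualit" ✓)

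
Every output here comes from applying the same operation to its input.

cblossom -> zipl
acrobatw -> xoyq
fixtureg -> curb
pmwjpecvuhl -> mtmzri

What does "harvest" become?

eobq

The pattern: keep every other character starting from the first (positions 1st, 3rd, 5th, ...), then shift every letter 3 places backward in the alphabet (wrapping around).
"harvest" → "hret" → "eobq".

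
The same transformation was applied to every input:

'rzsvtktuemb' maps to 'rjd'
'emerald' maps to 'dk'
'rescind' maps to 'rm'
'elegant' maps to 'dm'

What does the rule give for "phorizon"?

ny

Rule — keep one character in every 3, starting at position 3 (positions 3rd, 6th, 9th, ...), then shift every letter 1 place backward in the alphabet (wrapping around).
For "phorizon", step one produces "oz"; step two turns that into "ny".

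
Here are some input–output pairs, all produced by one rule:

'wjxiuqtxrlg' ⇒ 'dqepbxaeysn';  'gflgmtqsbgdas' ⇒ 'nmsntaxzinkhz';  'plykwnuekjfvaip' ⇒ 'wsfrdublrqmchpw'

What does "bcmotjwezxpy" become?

ijtvaqdlgewf

The transformation: shift every letter 7 places forward in the alphabet (wrapping around).
Doing the same to "bcmotjwezxpy": "ijtvaqdlgewf".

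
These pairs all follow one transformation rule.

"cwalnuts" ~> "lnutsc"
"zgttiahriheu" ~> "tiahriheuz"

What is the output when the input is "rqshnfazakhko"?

hnfazakhkor

The transformation: move the first 3 characters to the end (rotate left by 3), then delete the last 2 characters.
For "rqshnfazakhko", step one produces "hnfazakhkorqs"; step two turns that into "hnfazakhkor".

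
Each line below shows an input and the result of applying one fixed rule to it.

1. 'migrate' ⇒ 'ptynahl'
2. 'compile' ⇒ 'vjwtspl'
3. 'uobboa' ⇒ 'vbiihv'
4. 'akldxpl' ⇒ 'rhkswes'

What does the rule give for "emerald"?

tlylshk

Rule — swap each adjacent pair of characters (1↔2, 3↔4, ...), then shift every letter 7 places forward in the alphabet (wrapping around).
Working it through for "emerald": intermediate "merelad", final "tlylshk".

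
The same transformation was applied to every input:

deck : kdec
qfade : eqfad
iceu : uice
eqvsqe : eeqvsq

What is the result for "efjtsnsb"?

The pattern: move the last character to the front.
So "efjtsnsb" becomes "befjtsns".

befjtsns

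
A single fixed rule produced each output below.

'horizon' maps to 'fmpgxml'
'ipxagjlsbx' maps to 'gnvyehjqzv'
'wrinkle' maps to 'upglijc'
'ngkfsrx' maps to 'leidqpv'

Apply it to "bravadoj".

The rule is to shift every letter 2 places backward in the alphabet (wrapping around).
For "bravadoj" the result is "zpytybmh".

zpytybmh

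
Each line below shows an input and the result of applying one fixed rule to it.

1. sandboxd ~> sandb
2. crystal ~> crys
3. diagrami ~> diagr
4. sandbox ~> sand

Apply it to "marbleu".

In each case the input is transformed by: delete the last 3 characters.
"marbleu" → "marb".

marb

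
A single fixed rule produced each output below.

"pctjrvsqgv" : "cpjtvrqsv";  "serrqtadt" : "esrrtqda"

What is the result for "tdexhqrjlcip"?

The transformation: swap each adjacent pair of characters (1↔2, 3↔4, ...), then delete the last character.
Applying that to "tdexhqrjlcip" gives "dtxeqhjrclp".
(Check on "serrqtadt": → "esrrtqdat" → "esrrtqda" ✓)

dtxeqhjrclp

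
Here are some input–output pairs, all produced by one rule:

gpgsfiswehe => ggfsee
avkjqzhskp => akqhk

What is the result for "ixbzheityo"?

The pattern: keep every other character starting from the first (positions 1st, 3rd, 5th, ...).
On "ixbzheityo" that produces "ibhiy".

ibhiy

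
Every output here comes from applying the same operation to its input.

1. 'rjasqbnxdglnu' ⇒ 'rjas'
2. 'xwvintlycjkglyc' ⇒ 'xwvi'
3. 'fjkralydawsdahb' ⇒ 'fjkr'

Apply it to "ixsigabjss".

ixsi

Rule — keep only the first 4 characters.
So "ixsigabjss" becomes "ixsi".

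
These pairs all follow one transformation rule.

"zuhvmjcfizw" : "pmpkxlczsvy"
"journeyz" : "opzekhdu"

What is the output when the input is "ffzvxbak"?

qavvplnr

What's happening: move the last 2 characters to the front (rotate right by 2), then shift every letter 10 places backward in the alphabet (wrapping around).
Working it through for "ffzvxbak": intermediate "akffzvxb", final "qavvplnr".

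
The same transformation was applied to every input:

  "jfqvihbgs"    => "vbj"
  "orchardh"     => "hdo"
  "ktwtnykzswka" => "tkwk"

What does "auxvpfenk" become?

Rule — keep one character in every 3, starting at position 1 (positions 1st, 4th, 7th, ...), then move the first character to the end.
Applying that to "auxvpfenk" gives "vea".

vea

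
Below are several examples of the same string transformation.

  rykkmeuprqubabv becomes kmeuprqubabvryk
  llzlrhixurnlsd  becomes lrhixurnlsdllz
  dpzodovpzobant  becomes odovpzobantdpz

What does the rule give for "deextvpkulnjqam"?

xtvpkulnjqamdee

The rule is to move the first 3 characters to the end (rotate left by 3).
Applying that to "deextvpkulnjqam" gives "xtvpkulnjqamdee".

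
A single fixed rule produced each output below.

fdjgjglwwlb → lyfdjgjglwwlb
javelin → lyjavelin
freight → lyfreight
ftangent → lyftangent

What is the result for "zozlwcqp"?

Each output is the input with this applied: prepend "ly".
On "zozlwcqp" that produces "lyzozlwcqp".

lyzozlwcqp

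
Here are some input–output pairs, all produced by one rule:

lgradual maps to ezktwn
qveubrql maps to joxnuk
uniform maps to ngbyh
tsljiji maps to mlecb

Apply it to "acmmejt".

Rule — shift every letter 7 places backward in the alphabet (wrapping around), then delete the last 2 characters.
Starting from "acmmejt": after the first operation, "tvffxcm"; after the second, "tvffx".

tvffx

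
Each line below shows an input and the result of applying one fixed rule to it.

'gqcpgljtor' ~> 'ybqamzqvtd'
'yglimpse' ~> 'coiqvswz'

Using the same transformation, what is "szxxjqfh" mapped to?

prcjhhta

What's happening: shift every letter 10 places forward in the alphabet (wrapping around), then move the last 2 characters to the front (rotate right by 2).
"szxxjqfh" → "cjhhtapr" → "prcjhhta".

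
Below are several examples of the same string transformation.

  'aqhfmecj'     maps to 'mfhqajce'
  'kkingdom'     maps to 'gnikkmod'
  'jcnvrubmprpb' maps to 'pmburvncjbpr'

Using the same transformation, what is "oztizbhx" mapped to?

Each output is the input with this applied: move the last 3 characters to the front (rotate right by 3), then reverse the string.
On "oztizbhx": the first step gives "bhxoztiz", and the second then gives "zitzoxhb".

zitzoxhb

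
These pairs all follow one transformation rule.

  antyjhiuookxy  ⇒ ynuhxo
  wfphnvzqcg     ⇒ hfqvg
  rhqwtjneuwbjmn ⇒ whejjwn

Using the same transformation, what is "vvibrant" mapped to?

The rule is to keep every other character starting from the second (positions 2nd, 4th, 6th, ...), then swap each adjacent pair of characters (1↔2, 3↔4, ...).
Applying that to "vvibrant" gives "bvta".

bvta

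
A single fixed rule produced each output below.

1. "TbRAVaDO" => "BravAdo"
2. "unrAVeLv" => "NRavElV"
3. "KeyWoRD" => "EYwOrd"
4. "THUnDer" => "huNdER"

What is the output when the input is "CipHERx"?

IPherX

The rule is to flip the case of every letter, then delete the first character.
"CipHERx" → "cIPherX" → "IPherX".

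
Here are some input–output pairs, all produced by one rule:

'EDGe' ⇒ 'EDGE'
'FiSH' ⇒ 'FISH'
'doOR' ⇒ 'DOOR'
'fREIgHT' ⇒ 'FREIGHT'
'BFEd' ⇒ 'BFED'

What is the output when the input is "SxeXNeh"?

What's happening: convert every letter to uppercase.
For "SxeXNeh" the result is "SXEXNEH".

SXEXNEH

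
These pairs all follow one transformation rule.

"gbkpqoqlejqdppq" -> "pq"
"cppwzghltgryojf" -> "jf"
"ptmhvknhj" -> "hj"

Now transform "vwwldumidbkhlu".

Each output is the input with this applied: keep only the last 2 characters.
For "vwwldumidbkhlu" the result is "lu".

lu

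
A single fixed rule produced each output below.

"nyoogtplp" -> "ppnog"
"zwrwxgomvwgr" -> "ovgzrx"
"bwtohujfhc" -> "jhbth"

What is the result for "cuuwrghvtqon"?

htocur

The pattern: keep every other character starting from the first (positions 1st, 3rd, 5th, ...), then move the first 3 characters to the end (rotate left by 3).
Starting from "cuuwrghvtqon": after the first operation, "curhto"; after the second, "htocur".
(Check on "bwtohujfhc": → "bthjh" → "jhbth" ✓)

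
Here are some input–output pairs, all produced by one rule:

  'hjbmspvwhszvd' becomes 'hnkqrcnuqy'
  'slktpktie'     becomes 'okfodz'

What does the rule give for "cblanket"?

In each case the input is transformed by: shift every letter 5 places backward in the alphabet (wrapping around), then delete the first 3 characters.
Applying that to "cblanket" gives "vifzo".

vifzo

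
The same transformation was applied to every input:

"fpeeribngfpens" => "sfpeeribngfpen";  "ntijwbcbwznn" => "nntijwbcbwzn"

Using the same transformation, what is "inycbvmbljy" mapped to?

yinycbvmblj

What's happening: move the last character to the front.
"inycbvmbljy" → "yinycbvmblj".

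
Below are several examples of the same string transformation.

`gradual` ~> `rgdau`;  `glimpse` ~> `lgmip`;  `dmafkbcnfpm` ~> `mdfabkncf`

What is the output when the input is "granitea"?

The transformation: delete the last 2 characters, then swap each adjacent pair of characters (1↔2, 3↔4, ...).
"granitea" → "granit" → "rgnati".

rgnati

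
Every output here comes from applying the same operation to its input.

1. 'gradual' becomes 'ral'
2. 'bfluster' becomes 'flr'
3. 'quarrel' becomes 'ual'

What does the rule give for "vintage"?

ine

Each output is the input with this applied: swap each adjacent pair of characters (1↔2, 3↔4, ...), then keep one character in every 3, starting at position 1 (positions 1st, 4th, 7th, ...).
Applying both steps to "vintage": "ivtngae", then "ine".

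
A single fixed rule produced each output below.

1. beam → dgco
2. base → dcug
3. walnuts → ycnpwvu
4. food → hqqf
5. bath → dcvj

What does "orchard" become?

The transformation: shift every letter 2 places forward in the alphabet (wrapping around).
"orchard" → "qtejctf".

qtejctf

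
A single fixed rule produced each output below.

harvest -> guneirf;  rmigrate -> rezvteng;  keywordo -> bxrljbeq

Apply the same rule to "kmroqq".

The pattern: shift every letter 13 places forward in the alphabet (wrapping around) — i.e. ROT13, then move the last character to the front.
So "kmroqq" becomes "dxzebd".

dxzebd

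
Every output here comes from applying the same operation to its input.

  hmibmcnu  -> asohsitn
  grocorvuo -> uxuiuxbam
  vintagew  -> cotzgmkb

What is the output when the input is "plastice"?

krgyzoiv

What's happening: swap the first and last characters, then shift every letter 6 places forward in the alphabet (wrapping around).
On "plastice": the first step gives "elasticp", and the second then gives "krgyzoiv".
(Check on "hmibmcnu": → "umibmcnh" → "asohsitn" ✓)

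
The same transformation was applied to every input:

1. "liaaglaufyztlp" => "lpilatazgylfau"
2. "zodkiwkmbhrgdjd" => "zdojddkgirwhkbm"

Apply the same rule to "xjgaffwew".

xwjegwaff

The transformation: take characters alternately from the front and the back (1st, last, 2nd, 2nd-last, ...).
So "xjgaffwew" becomes "xwjegwaff".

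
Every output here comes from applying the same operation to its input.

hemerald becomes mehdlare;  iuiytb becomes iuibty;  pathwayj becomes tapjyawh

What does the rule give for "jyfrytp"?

fyjptyr

The rule is to move the first 3 characters to the end (rotate left by 3), then reverse the string.
For "jyfrytp", step one produces "rytpjyf"; step two turns that into "fyjptyr".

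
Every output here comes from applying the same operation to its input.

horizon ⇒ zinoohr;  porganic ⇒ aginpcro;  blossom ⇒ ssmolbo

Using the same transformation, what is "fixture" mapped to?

The transformation: move the first 3 characters to the end (rotate left by 3), then swap each adjacent pair of characters (1↔2, 3↔4, ...).
For "fixture" the result is "uterifx".

uterifx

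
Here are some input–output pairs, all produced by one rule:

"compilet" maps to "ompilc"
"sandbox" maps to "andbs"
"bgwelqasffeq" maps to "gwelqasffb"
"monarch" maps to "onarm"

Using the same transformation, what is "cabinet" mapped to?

Looking at the pairs, the operation is to delete the last 2 characters, then move the first character to the end.
For "cabinet", step one produces "cabin"; step two turns that into "abinc".

abinc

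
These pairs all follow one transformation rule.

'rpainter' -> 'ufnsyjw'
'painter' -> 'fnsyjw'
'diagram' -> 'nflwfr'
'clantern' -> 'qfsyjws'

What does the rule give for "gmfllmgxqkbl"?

rkqqrlcvpgq

The rule is to shift every letter 5 places forward in the alphabet (wrapping around), then delete the first character.
Starting from "gmfllmgxqkbl": after the first operation, "lrkqqrlcvpgq"; after the second, "rkqqrlcvpgq".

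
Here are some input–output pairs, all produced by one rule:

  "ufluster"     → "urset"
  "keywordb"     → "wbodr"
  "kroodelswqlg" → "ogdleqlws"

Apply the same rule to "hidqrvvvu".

qurvvv

Each output is the input with this applied: delete the first 3 characters, then take characters alternately from the front and the back (1st, last, 2nd, 2nd-last, ...).
For "hidqrvvvu", step one produces "qrvvvu"; step two turns that into "qurvvv".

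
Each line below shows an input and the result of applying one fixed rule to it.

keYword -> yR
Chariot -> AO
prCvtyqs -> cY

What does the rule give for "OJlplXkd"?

Looking at the pairs, the operation is to flip the case of every letter, then keep one character in every 3, starting at position 3 (positions 3rd, 6th, 9th, ...).
On "OJlplXkd": the first step gives "ojLPLxKD", and the second then gives "Lx".

Lx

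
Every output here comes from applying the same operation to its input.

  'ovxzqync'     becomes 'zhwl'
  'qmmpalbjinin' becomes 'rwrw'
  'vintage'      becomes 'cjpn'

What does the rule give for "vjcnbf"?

The rule is to shift every letter 9 places forward in the alphabet (wrapping around), then keep only the last 4 characters.
Applying both steps to "vjcnbf": "eslwko", then "lwko".

lwko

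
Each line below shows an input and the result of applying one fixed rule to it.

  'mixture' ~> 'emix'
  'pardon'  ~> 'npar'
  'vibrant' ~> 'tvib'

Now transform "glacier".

In each case the input is transformed by: move the first 3 characters to the end (rotate left by 3), then keep only the last 4 characters.
Working it through for "glacier": intermediate "ciergla", final "rgla".

rgla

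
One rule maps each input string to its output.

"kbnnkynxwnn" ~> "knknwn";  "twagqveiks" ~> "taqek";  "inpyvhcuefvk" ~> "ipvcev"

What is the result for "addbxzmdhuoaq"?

adxmhoq

What's happening: keep every other character starting from the first (positions 1st, 3rd, 5th, ...).
On "addbxzmdhuoaq" that produces "adxmhoq".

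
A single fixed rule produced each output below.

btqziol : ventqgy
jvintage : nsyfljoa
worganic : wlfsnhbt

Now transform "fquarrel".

zfwwjqkv

The pattern: shift every letter 5 places forward in the alphabet (wrapping around), then move the first 2 characters to the end (rotate left by 2).
Starting from "fquarrel": after the first operation, "kvzfwwjq"; after the second, "zfwwjqkv".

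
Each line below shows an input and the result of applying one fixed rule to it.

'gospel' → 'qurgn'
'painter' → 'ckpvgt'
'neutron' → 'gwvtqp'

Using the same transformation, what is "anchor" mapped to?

pejqt

What's happening: shift every letter 2 places forward in the alphabet (wrapping around), then delete the first character.
For "anchor", step one produces "cpejqt"; step two turns that into "pejqt".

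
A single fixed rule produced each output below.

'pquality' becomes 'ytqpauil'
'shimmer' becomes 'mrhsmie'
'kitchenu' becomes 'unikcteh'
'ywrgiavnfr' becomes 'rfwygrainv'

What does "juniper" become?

In each case the input is transformed by: swap each adjacent pair of characters (1↔2, 3↔4, ...), then move the last 2 characters to the front (rotate right by 2).
"juniper" → "prujine".

prujine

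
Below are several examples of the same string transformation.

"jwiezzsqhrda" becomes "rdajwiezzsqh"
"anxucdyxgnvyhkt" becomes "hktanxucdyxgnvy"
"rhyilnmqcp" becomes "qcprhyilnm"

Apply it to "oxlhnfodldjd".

The pattern: move the last 3 characters to the front (rotate right by 3).
Applying that to "oxlhnfodldjd" gives "djdoxlhnfodl".

djdoxlhnfodl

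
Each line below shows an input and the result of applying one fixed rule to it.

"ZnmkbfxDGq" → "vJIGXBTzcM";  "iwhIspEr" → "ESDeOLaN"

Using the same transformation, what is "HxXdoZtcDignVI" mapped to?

Each output is the input with this applied: shift every letter 4 places backward in the alphabet (wrapping around), then flip the case of every letter.
Applying both steps to "HxXdoZtcDignVI": "DtTzkVpyZecjRE", then "dTtZKvPYzECJre".

dTtZKvPYzECJre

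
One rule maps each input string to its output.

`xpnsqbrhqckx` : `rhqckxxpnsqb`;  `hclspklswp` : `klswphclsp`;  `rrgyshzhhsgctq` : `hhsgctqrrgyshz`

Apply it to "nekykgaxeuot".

axeuotnekykg

Looking at the pairs, the operation is to swap the front and back halves of the string.
So "nekykgaxeuot" becomes "axeuotnekykg".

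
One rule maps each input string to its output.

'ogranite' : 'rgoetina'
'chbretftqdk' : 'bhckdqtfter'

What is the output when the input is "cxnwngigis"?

Rule — reverse the string, then move the last 3 characters to the front (rotate right by 3).
Starting from "cxnwngigis": after the first operation, "sigignwnxc"; after the second, "nxcsigignw".

nxcsigignw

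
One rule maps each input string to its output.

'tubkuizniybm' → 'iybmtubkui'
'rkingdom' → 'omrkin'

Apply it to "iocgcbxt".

The transformation: swap the front and back halves of the string, then delete the first 2 characters.
On "iocgcbxt": the first step gives "cbxtiocg", and the second then gives "xtiocg".
(Check on "rkingdom": → "gdomrkin" → "omrkin" ✓)

xtiocg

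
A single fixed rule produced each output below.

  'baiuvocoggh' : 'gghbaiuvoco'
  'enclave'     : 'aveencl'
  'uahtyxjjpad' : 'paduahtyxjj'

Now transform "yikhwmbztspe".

speyikhwmbzt

The pattern: move the last 3 characters to the front (rotate right by 3).
On "yikhwmbztspe" that produces "speyikhwmbzt".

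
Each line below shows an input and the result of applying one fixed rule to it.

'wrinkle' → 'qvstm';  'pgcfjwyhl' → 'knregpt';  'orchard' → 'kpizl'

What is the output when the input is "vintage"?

Each output is the input with this applied: delete the first 2 characters, then shift every letter 8 places forward in the alphabet (wrapping around).
For "vintage" the result is "vbiom".

vbiom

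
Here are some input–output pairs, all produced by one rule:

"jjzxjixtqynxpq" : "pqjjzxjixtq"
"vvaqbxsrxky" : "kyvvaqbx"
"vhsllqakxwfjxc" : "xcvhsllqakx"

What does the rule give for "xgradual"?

alxgr

What's happening: move the last 2 characters to the front (rotate right by 2), then delete the last 3 characters.
Applying both steps to "xgradual": "alxgradu", then "alxgr".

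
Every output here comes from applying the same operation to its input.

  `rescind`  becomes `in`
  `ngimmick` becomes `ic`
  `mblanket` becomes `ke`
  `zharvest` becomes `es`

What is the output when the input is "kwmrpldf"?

What's happening: move the last character to the front, then keep only the last 2 characters.
On "kwmrpldf": the first step gives "fkwmrpld", and the second then gives "ld".
(Check on "rescind": → "drescin" → "in" ✓)

ld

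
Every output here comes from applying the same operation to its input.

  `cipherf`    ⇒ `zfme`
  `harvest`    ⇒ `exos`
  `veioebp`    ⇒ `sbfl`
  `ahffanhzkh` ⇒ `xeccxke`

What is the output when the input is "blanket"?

yixk

The pattern: shift every letter 3 places backward in the alphabet (wrapping around), then delete the last 3 characters.
For "blanket", step one produces "yixkhbq"; step two turns that into "yixk".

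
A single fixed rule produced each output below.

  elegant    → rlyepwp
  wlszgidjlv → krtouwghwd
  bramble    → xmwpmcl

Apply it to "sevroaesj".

In each case the input is transformed by: move the first 3 characters to the end (rotate left by 3), then shift every letter 11 places forward in the alphabet (wrapping around).
Starting from "sevroaesj": after the first operation, "roaesjsev"; after the second, "czlpdudpg".

czlpdudpg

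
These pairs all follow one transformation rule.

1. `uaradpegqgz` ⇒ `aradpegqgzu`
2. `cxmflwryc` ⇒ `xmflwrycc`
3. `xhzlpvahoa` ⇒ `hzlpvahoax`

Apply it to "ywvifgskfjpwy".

wvifgskfjpwyy

Each output is the input with this applied: move the first character to the end.
"ywvifgskfjpwy" → "wvifgskfjpwyy".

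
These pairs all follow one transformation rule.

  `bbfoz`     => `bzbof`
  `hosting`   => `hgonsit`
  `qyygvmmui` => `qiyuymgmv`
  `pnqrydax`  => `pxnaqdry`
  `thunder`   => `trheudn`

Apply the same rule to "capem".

cmaep

The transformation: take characters alternately from the front and the back (1st, last, 2nd, 2nd-last, ...).
On "capem" that produces "cmaep".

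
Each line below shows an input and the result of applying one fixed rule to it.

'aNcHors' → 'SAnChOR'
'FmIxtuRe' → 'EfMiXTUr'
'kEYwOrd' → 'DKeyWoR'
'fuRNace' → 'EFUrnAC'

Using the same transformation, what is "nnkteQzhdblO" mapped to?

The pattern: flip the case of every letter, then move the last character to the front.
"nnkteQzhdblO" → "NNKTEqZHDBLo" → "oNNKTEqZHDBL".

oNNKTEqZHDBL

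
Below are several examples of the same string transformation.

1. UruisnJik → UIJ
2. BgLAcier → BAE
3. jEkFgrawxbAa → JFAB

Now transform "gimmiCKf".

GMK

In each case the input is transformed by: keep one character in every 3, starting at position 1 (positions 1st, 4th, 7th, ...), then convert every letter to uppercase.
"gimmiCKf" → "gmK" → "GMK".
(Check on "UruisnJik": → "UiJ" → "UIJ" ✓)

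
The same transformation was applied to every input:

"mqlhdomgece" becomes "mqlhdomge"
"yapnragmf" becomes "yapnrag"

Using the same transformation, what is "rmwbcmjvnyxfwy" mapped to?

rmwbcmjvnyxf

What's happening: delete the last 2 characters.
Doing the same to "rmwbcmjvnyxfwy": "rmwbcmjvnyxf".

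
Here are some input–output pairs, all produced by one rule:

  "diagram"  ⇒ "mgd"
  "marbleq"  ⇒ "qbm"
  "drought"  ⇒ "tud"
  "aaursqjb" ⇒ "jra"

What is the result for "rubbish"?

hbr

The transformation: keep one character in every 3, starting at position 1 (positions 1st, 4th, 7th, ...), then reverse the string.
"rubbish" → "rbh" → "hbr".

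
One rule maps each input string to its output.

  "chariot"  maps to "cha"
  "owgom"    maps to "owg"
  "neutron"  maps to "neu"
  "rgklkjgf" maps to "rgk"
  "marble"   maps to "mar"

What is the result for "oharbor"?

oha

Each output is the input with this applied: keep only the first 3 characters.
So "oharbor" becomes "oha".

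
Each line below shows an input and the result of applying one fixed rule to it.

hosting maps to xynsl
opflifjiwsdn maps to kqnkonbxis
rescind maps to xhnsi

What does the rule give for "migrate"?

lwfyj

What's happening: delete the first 2 characters, then shift every letter 5 places forward in the alphabet (wrapping around).
Applying both steps to "migrate": "grate", then "lwfyj".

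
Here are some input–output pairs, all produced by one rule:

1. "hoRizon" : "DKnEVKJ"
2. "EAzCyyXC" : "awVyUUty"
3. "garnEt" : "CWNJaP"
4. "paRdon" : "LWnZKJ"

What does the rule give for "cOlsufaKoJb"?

YkHOQBWgKfX

The transformation: flip the case of every letter, then shift every letter 4 places backward in the alphabet (wrapping around).
Applying both steps to "cOlsufaKoJb": "CoLSUFAkOjB", then "YkHOQBWgKfX".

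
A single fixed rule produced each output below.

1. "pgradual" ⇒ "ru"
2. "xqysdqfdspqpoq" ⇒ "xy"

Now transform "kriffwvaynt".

wy

In each case the input is transformed by: sort the characters into alphabetical order, then keep only the last 2 characters.
Applying that to "kriffwvaynt" gives "wy".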